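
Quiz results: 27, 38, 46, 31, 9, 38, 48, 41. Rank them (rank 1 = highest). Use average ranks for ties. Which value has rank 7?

Sorted (descending): 48, 46, 41, 38, 38, 31, 27, 9
The 2 values of 38 occupy positions 4–5 → average rank (4+5)/2 = 4.5.
Rank 7 → value 27.

27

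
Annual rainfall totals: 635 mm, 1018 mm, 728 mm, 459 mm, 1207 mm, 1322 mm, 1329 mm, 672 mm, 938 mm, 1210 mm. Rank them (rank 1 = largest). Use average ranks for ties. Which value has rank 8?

672

Sorted (descending): 1329, 1322, 1210, 1207, 1018, 938, 728, 672, 635, 459
No ties — each value takes its position as its rank.
Rank 8 → value 672.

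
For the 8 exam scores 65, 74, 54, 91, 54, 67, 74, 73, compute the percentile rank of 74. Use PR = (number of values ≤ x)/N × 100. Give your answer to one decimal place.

N = 8.
Strictly below 74: 5. Equal to 74: 2.
PR = 7/8 × 100 = 87.5

87.5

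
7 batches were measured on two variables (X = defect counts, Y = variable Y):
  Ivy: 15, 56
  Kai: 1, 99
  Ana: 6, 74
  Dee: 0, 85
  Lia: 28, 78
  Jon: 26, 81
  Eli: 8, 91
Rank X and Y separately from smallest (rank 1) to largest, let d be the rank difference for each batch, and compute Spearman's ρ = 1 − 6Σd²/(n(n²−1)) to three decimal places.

Ranks of variable 1: 5, 2, 3, 1, 7, 6, 4
Ranks of variable 2: 1, 7, 2, 5, 3, 4, 6
d = r₁ − r₂: 4, -5, 1, -4, 4, 2, -2
d²: 16, 25, 1, 16, 16, 4, 4; Σd² = 82
ρ = 1 − 6·82/(7·48) = 1 − 492/336 = -0.464

-0.464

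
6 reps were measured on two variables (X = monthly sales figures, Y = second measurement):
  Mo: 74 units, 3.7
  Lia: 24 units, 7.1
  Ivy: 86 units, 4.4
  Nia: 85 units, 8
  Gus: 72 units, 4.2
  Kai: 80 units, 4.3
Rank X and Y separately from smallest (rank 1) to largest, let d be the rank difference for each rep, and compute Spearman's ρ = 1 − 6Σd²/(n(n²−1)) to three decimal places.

Ranks of variable 1: 3, 1, 6, 5, 2, 4
Ranks of variable 2: 1, 5, 4, 6, 2, 3
d = r₁ − r₂: 2, -4, 2, -1, 0, 1
d²: 4, 16, 4, 1, 0, 1; Σd² = 26
ρ = 1 − 6·26/(6·35) = 1 − 156/210 = 0.257

0.257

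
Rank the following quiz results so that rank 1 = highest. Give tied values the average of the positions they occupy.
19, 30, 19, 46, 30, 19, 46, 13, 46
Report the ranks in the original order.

Sorted (descending): 46, 46, 46, 30, 30, 19, 19, 19, 13
The 3 values of 46 occupy positions 1–3 → average rank 2.
The 2 values of 30 occupy positions 4–5 → average rank (4+5)/2 = 4.5.
The 3 values of 19 occupy positions 6–8 → average rank 7.

7, 4.5, 7, 2, 4.5, 7, 2, 9, 2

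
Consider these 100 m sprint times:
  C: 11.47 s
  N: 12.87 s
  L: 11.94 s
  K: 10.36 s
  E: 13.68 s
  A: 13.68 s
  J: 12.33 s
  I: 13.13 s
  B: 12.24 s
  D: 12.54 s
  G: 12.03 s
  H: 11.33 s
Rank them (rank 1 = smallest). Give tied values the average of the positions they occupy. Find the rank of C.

Sorted (ascending): 10.36, 11.33, 11.47, 11.94, 12.03, 12.24, 12.33, 12.54, 12.87, 13.13, 13.68, 13.68
The 2 values of 13.68 occupy positions 11–12 → average rank (11+12)/2 = 11.5.
C has value 11.47 s → rank 3.

3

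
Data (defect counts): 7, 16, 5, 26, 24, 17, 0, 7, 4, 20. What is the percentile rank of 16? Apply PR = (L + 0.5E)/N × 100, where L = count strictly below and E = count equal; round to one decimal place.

N = 10.
Strictly below 16: 5. Equal to 16: 1.
PR = (5 + 0.5·1)/10 × 100 = 55.0

55.0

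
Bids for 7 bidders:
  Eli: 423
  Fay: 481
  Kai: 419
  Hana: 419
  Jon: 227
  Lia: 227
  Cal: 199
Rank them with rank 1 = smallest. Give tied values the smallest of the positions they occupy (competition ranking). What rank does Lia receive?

2

Sorted (ascending): 199, 227, 227, 419, 419, 423, 481
The 2 values of 227 occupy positions 2–3 → each gets rank 2.
The 2 values of 419 occupy positions 4–5 → each gets rank 4.
Lia has value 227 → rank 2.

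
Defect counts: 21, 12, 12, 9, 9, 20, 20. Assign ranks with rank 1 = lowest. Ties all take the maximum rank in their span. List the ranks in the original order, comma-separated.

Sorted (ascending): 9, 9, 12, 12, 20, 20, 21
The 2 values of 9 occupy positions 1–2 → each gets rank 2.
The 2 values of 12 occupy positions 3–4 → each gets rank 4.
The 2 values of 20 occupy positions 5–6 → each gets rank 6.

7, 4, 4, 2, 2, 6, 6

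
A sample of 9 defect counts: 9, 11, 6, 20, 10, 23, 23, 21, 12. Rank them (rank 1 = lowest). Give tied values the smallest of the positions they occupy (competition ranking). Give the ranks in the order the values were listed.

Sorted (ascending): 6, 9, 10, 11, 12, 20, 21, 23, 23
The 2 values of 23 occupy positions 8–9 → each gets rank 8.

2, 4, 1, 6, 3, 8, 8, 7, 5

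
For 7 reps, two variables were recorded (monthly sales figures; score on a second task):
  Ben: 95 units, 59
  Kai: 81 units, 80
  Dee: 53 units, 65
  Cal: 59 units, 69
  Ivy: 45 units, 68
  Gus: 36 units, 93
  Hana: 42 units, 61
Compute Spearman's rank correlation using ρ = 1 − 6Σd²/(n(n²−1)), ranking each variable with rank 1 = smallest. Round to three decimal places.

-0.321

Ranks of variable 1: 7, 6, 4, 5, 3, 1, 2
Ranks of variable 2: 1, 6, 3, 5, 4, 7, 2
d = r₁ − r₂: 6, 0, 1, 0, -1, -6, 0
d²: 36, 0, 1, 0, 1, 36, 0; Σd² = 74
ρ = 1 − 6·74/(7·48) = 1 − 444/336 = -0.321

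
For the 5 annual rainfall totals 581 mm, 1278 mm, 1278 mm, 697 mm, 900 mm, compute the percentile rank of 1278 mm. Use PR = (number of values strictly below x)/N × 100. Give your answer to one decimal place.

60.0

N = 5.
Strictly below 1278: 3. Equal to 1278: 2.
PR = 3/5 × 100 = 60.0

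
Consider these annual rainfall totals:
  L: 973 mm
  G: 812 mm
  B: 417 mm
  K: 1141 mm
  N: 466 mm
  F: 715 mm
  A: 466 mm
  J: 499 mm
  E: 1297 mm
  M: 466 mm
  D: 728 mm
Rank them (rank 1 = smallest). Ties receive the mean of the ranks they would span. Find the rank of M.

Sorted (ascending): 417, 466, 466, 466, 499, 715, 728, 812, 973, 1141, 1297
The 3 values of 466 occupy positions 2–4 → average rank 3.
M has value 466 mm → rank 3.

3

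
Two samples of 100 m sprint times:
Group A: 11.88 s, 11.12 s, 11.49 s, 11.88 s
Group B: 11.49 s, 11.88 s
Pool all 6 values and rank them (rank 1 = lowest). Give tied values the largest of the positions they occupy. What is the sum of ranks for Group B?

9

Sorted (ascending): 11.12, 11.49, 11.49, 11.88, 11.88, 11.88
The 2 values of 11.49 occupy positions 2–3 → each gets rank 3.
The 3 values of 11.88 occupy positions 4–6 → each gets rank 6.
Group B values → pooled ranks: 11.49→3, 11.88→6
Rank sum = 3 + 6 = 9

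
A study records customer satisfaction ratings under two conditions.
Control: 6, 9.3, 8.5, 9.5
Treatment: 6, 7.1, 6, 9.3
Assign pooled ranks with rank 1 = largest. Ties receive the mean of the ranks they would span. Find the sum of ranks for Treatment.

Sorted (descending): 9.5, 9.3, 9.3, 8.5, 7.1, 6, 6, 6
The 2 values of 9.3 occupy positions 2–3 → average rank (2+3)/2 = 2.5.
The 3 values of 6 occupy positions 6–8 → average rank 7.
Treatment values → pooled ranks: 6→7, 7.1→5, 6→7, 9.3→2.5
Rank sum = 7 + 5 + 7 + 2.5 = 21.5

21.5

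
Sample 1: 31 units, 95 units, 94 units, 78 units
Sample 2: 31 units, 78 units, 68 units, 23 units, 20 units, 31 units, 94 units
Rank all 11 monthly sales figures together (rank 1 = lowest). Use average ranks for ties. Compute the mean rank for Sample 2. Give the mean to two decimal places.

4.86

Sorted (ascending): 20, 23, 31, 31, 31, 68, 78, 78, 94, 94, 95
The 3 values of 31 occupy positions 3–5 → average rank 4.
The 2 values of 78 occupy positions 7–8 → average rank (7+8)/2 = 7.5.
The 2 values of 94 occupy positions 9–10 → average rank (9+10)/2 = 9.5.
Sample 2 values → pooled ranks: 31→4, 78→7.5, 68→6, 23→2, 20→1, 31→4, 94→9.5
Mean rank = (4 + 7.5 + 6 + 2 + 1 + 4 + 9.5) / 7 = 4.86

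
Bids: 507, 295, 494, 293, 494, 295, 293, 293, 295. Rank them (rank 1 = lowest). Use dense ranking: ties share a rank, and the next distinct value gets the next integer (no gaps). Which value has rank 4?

Sorted (ascending): 293, 293, 293, 295, 295, 295, 494, 494, 507
The 3 values of 293 share dense rank 1.
The 3 values of 295 share dense rank 2.
The 2 values of 494 share dense rank 3.
Remaining distinct values take the next consecutive integers.
Rank 4 → value 507.

507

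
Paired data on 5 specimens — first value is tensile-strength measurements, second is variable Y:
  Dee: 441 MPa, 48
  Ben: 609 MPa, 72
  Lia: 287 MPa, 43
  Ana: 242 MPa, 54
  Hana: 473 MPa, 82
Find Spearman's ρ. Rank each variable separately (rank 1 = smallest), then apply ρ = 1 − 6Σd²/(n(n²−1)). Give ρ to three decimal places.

0.600

Ranks of variable 1: 3, 5, 2, 1, 4
Ranks of variable 2: 2, 4, 1, 3, 5
d = r₁ − r₂: 1, 1, 1, -2, -1
d²: 1, 1, 1, 4, 1; Σd² = 8
ρ = 1 − 6·8/(5·24) = 1 − 48/120 = 0.600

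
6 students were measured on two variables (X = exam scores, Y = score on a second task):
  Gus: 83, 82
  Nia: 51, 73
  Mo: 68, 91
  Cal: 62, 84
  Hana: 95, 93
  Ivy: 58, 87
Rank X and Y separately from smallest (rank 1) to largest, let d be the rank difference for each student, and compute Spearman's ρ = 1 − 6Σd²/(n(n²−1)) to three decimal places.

0.600

Ranks of variable 1: 5, 1, 4, 3, 6, 2
Ranks of variable 2: 2, 1, 5, 3, 6, 4
d = r₁ − r₂: 3, 0, -1, 0, 0, -2
d²: 9, 0, 1, 0, 0, 4; Σd² = 14
ρ = 1 − 6·14/(6·35) = 1 − 84/210 = 0.600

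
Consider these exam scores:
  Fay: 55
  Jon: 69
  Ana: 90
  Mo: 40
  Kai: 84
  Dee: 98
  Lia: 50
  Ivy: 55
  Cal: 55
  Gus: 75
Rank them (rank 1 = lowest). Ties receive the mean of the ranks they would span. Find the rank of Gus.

Sorted (ascending): 40, 50, 55, 55, 55, 69, 75, 84, 90, 98
The 3 values of 55 occupy positions 3–5 → average rank 4.
Gus has value 75 → rank 7.

7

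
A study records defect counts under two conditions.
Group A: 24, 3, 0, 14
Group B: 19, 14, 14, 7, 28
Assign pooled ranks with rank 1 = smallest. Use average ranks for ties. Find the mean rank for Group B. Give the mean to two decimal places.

Sorted (ascending): 0, 3, 7, 14, 14, 14, 19, 24, 28
The 3 values of 14 occupy positions 4–6 → average rank 5.
Group B values → pooled ranks: 19→7, 14→5, 14→5, 7→3, 28→9
Mean rank = (7 + 5 + 5 + 3 + 9) / 5 = 5.80

5.80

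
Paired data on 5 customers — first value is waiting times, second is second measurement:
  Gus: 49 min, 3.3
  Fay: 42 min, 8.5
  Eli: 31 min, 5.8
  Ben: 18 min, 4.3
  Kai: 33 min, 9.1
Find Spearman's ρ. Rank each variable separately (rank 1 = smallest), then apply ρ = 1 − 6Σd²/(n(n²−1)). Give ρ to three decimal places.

-0.100

Ranks of variable 1: 5, 4, 2, 1, 3
Ranks of variable 2: 1, 4, 3, 2, 5
d = r₁ − r₂: 4, 0, -1, -1, -2
d²: 16, 0, 1, 1, 4; Σd² = 22
ρ = 1 − 6·22/(5·24) = 1 − 132/120 = -0.100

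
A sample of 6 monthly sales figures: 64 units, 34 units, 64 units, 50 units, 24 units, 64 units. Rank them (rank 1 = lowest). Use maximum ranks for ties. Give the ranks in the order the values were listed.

6, 2, 6, 3, 1, 6

Sorted (ascending): 24, 34, 50, 64, 64, 64
The 3 values of 64 occupy positions 4–6 → each gets rank 6.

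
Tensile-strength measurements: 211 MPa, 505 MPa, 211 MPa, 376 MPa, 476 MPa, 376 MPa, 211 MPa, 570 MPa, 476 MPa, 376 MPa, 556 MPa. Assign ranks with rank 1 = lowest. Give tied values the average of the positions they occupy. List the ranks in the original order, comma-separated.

Sorted (ascending): 211, 211, 211, 376, 376, 376, 476, 476, 505, 556, 570
The 3 values of 211 occupy positions 1–3 → average rank 2.
The 3 values of 376 occupy positions 4–6 → average rank 5.
The 2 values of 476 occupy positions 7–8 → average rank (7+8)/2 = 7.5.

2, 9, 2, 5, 7.5, 5, 2, 11, 7.5, 5, 10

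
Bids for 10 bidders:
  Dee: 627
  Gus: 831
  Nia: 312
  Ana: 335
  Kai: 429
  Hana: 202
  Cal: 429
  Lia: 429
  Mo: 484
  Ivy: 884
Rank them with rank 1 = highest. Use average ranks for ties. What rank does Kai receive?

Sorted (descending): 884, 831, 627, 484, 429, 429, 429, 335, 312, 202
The 3 values of 429 occupy positions 5–7 → average rank 6.
Kai has value 429 → rank 6.

6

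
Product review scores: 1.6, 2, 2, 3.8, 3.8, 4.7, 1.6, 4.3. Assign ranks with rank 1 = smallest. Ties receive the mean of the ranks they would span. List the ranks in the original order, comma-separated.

Sorted (ascending): 1.6, 1.6, 2, 2, 3.8, 3.8, 4.3, 4.7
The 2 values of 1.6 occupy positions 1–2 → average rank (1+2)/2 = 1.5.
The 2 values of 2 occupy positions 3–4 → average rank (3+4)/2 = 3.5.
The 2 values of 3.8 occupy positions 5–6 → average rank (5+6)/2 = 5.5.

1.5, 3.5, 3.5, 5.5, 5.5, 8, 1.5, 7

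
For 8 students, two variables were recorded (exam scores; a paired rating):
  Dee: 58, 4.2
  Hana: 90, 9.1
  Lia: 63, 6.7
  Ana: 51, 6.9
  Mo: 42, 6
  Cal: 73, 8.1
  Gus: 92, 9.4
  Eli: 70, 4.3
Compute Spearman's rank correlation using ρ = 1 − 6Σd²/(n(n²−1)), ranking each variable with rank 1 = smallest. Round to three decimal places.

0.690

Ranks of variable 1: 3, 7, 4, 2, 1, 6, 8, 5
Ranks of variable 2: 1, 7, 4, 5, 3, 6, 8, 2
d = r₁ − r₂: 2, 0, 0, -3, -2, 0, 0, 3
d²: 4, 0, 0, 9, 4, 0, 0, 9; Σd² = 26
ρ = 1 − 6·26/(8·63) = 1 − 156/504 = 0.690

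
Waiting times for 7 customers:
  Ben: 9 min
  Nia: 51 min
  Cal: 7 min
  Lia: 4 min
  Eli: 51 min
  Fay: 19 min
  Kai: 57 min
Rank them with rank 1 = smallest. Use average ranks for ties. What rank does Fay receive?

Sorted (ascending): 4, 7, 9, 19, 51, 51, 57
The 2 values of 51 occupy positions 5–6 → average rank (5+6)/2 = 5.5.
Fay has value 19 min → rank 4.

4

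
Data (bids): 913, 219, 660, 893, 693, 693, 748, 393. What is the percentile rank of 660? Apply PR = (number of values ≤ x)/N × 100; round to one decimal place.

N = 8.
Strictly below 660: 2. Equal to 660: 1.
PR = 3/8 × 100 = 37.5

37.5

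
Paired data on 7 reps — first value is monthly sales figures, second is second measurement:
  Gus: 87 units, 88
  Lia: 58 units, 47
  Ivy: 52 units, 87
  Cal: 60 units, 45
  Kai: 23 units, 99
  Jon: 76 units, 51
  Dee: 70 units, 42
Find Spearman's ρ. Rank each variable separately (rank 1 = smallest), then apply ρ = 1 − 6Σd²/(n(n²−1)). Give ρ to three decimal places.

-0.250

Ranks of variable 1: 7, 3, 2, 4, 1, 6, 5
Ranks of variable 2: 6, 3, 5, 2, 7, 4, 1
d = r₁ − r₂: 1, 0, -3, 2, -6, 2, 4
d²: 1, 0, 9, 4, 36, 4, 16; Σd² = 70
ρ = 1 − 6·70/(7·48) = 1 − 420/336 = -0.250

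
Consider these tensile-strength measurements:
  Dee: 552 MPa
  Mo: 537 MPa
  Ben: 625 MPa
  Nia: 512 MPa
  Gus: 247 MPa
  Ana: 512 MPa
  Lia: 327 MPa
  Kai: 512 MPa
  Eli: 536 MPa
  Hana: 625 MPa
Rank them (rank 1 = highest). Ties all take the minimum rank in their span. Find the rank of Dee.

3

Sorted (descending): 625, 625, 552, 537, 536, 512, 512, 512, 327, 247
The 2 values of 625 occupy positions 1–2 → each gets rank 1.
The 3 values of 512 occupy positions 6–8 → each gets rank 6.
Dee has value 552 MPa → rank 3.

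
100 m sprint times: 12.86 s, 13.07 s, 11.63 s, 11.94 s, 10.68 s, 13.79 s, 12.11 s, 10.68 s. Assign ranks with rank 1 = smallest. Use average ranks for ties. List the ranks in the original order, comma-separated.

6, 7, 3, 4, 1.5, 8, 5, 1.5

Sorted (ascending): 10.68, 10.68, 11.63, 11.94, 12.11, 12.86, 13.07, 13.79
The 2 values of 10.68 occupy positions 1–2 → average rank (1+2)/2 = 1.5.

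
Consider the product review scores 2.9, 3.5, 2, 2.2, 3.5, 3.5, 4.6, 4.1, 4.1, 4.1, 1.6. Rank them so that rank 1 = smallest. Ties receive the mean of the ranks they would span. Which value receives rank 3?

Sorted (ascending): 1.6, 2, 2.2, 2.9, 3.5, 3.5, 3.5, 4.1, 4.1, 4.1, 4.6
The 3 values of 3.5 occupy positions 5–7 → average rank 6.
The 3 values of 4.1 occupy positions 8–10 → average rank 9.
Rank 3 → value 2.2.

2.2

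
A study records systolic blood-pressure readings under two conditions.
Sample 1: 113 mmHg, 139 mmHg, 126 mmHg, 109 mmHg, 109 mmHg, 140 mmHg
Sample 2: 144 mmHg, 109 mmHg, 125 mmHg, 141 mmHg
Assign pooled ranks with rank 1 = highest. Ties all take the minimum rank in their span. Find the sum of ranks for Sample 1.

35

Sorted (descending): 144, 141, 140, 139, 126, 125, 113, 109, 109, 109
The 3 values of 109 occupy positions 8–10 → each gets rank 8.
Sample 1 values → pooled ranks: 113→7, 139→4, 126→5, 109→8, 109→8, 140→3
Rank sum = 7 + 4 + 5 + 8 + 8 + 3 = 35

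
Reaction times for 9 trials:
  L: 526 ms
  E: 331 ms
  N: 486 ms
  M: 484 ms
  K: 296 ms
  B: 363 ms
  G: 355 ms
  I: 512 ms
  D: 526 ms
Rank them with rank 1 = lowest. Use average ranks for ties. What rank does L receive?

Sorted (ascending): 296, 331, 355, 363, 484, 486, 512, 526, 526
The 2 values of 526 occupy positions 8–9 → average rank (8+9)/2 = 8.5.
L has value 526 ms → rank 8.5.

8.5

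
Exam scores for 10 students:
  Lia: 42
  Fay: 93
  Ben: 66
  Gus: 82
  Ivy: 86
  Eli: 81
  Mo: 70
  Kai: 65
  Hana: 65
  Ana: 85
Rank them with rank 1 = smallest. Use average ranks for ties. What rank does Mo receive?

5

Sorted (ascending): 42, 65, 65, 66, 70, 81, 82, 85, 86, 93
The 2 values of 65 occupy positions 2–3 → average rank (2+3)/2 = 2.5.
Mo has value 70 → rank 5.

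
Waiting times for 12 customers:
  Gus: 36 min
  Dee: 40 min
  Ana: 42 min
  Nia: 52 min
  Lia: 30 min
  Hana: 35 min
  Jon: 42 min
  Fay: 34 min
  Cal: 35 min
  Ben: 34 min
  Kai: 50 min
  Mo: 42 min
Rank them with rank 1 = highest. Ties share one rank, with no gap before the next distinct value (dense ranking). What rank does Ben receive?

Sorted (descending): 52, 50, 42, 42, 42, 40, 36, 35, 35, 34, 34, 30
The 3 values of 42 share dense rank 3.
The 2 values of 35 share dense rank 6.
The 2 values of 34 share dense rank 7.
Remaining distinct values take the next consecutive integers.
Ben has value 34 min → rank 7.

7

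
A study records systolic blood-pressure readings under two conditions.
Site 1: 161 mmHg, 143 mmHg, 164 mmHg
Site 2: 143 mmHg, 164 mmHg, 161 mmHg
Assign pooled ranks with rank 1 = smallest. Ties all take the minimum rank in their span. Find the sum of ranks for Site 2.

9

Sorted (ascending): 143, 143, 161, 161, 164, 164
The 2 values of 143 occupy positions 1–2 → each gets rank 1.
The 2 values of 161 occupy positions 3–4 → each gets rank 3.
The 2 values of 164 occupy positions 5–6 → each gets rank 5.
Site 2 values → pooled ranks: 143→1, 164→5, 161→3
Rank sum = 1 + 5 + 3 = 9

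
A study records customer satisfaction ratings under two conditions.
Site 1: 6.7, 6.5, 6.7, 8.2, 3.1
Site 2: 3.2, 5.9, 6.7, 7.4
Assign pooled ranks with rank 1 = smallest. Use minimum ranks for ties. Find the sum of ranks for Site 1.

24

Sorted (ascending): 3.1, 3.2, 5.9, 6.5, 6.7, 6.7, 6.7, 7.4, 8.2
The 3 values of 6.7 occupy positions 5–7 → each gets rank 5.
Site 1 values → pooled ranks: 6.7→5, 6.5→4, 6.7→5, 8.2→9, 3.1→1
Rank sum = 5 + 4 + 5 + 9 + 1 = 24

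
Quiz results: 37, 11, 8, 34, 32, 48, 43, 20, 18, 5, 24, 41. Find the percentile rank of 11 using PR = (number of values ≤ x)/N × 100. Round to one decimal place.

N = 12.
Strictly below 11: 2. Equal to 11: 1.
PR = 3/12 × 100 = 25.0

25.0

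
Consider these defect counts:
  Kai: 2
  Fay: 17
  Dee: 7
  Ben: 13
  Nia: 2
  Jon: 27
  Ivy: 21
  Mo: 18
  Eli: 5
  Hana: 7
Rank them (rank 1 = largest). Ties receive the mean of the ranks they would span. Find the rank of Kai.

9.5

Sorted (descending): 27, 21, 18, 17, 13, 7, 7, 5, 2, 2
The 2 values of 7 occupy positions 6–7 → average rank (6+7)/2 = 6.5.
The 2 values of 2 occupy positions 9–10 → average rank (9+10)/2 = 9.5.
Kai has value 2 → rank 9.5.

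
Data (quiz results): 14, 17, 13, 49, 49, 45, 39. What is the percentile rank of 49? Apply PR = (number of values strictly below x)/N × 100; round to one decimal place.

71.4

N = 7.
Strictly below 49: 5. Equal to 49: 2.
PR = 5/7 × 100 = 71.4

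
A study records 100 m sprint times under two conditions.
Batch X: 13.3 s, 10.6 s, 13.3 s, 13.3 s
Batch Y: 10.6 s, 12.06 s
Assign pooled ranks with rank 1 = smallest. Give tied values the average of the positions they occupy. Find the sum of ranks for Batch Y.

4.5

Sorted (ascending): 10.6, 10.6, 12.06, 13.3, 13.3, 13.3
The 2 values of 10.6 occupy positions 1–2 → average rank (1+2)/2 = 1.5.
The 3 values of 13.3 occupy positions 4–6 → average rank 5.
Batch Y values → pooled ranks: 10.6→1.5, 12.06→3
Rank sum = 1.5 + 3 = 4.5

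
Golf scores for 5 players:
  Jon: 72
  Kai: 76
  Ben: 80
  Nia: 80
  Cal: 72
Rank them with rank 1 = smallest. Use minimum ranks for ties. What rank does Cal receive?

1

Sorted (ascending): 72, 72, 76, 80, 80
The 2 values of 72 occupy positions 1–2 → each gets rank 1.
The 2 values of 80 occupy positions 4–5 → each gets rank 4.
Cal has value 72 → rank 1.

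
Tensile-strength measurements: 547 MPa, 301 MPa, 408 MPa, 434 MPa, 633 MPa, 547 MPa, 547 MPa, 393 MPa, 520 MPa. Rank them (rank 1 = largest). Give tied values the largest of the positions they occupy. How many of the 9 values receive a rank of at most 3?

1

Sorted (descending): 633, 547, 547, 547, 520, 434, 408, 393, 301
The 3 values of 547 occupy positions 2–4 → each gets rank 4.
Ranks ≤ 3: {1} → 1 value.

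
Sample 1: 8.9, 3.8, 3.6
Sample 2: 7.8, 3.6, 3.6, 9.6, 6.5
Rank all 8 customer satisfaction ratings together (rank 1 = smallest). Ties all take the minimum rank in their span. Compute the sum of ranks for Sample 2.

21

Sorted (ascending): 3.6, 3.6, 3.6, 3.8, 6.5, 7.8, 8.9, 9.6
The 3 values of 3.6 occupy positions 1–3 → each gets rank 1.
Sample 2 values → pooled ranks: 7.8→6, 3.6→1, 3.6→1, 9.6→8, 6.5→5
Rank sum = 6 + 1 + 1 + 8 + 5 = 21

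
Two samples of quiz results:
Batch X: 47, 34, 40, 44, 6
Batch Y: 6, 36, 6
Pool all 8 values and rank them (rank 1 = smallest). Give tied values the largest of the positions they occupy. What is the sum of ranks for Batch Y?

Sorted (ascending): 6, 6, 6, 34, 36, 40, 44, 47
The 3 values of 6 occupy positions 1–3 → each gets rank 3.
Batch Y values → pooled ranks: 6→3, 36→5, 6→3
Rank sum = 3 + 5 + 3 = 11

11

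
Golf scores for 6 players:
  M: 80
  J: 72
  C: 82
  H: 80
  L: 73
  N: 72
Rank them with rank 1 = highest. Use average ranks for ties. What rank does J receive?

5.5

Sorted (descending): 82, 80, 80, 73, 72, 72
The 2 values of 80 occupy positions 2–3 → average rank (2+3)/2 = 2.5.
The 2 values of 72 occupy positions 5–6 → average rank (5+6)/2 = 5.5.
J has value 72 → rank 5.5.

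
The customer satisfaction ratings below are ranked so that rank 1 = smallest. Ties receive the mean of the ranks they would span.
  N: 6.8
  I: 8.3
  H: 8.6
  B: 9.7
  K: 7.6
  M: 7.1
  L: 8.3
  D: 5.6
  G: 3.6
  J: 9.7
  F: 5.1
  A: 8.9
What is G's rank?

1

Sorted (ascending): 3.6, 5.1, 5.6, 6.8, 7.1, 7.6, 8.3, 8.3, 8.6, 8.9, 9.7, 9.7
The 2 values of 8.3 occupy positions 7–8 → average rank (7+8)/2 = 7.5.
The 2 values of 9.7 occupy positions 11–12 → average rank (11+12)/2 = 11.5.
G has value 3.6 → rank 1.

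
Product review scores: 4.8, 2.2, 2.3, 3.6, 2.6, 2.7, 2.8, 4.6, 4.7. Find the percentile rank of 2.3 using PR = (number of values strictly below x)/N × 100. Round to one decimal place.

N = 9.
Strictly below 2.3: 1. Equal to 2.3: 1.
PR = 1/9 × 100 = 11.1

11.1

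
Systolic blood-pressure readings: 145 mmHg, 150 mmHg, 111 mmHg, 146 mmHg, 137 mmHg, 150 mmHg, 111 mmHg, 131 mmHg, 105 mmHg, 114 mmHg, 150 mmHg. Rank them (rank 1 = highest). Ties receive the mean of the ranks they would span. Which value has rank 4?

Sorted (descending): 150, 150, 150, 146, 145, 137, 131, 114, 111, 111, 105
The 3 values of 150 occupy positions 1–3 → average rank 2.
The 2 values of 111 occupy positions 9–10 → average rank (9+10)/2 = 9.5.
Rank 4 → value 146.

146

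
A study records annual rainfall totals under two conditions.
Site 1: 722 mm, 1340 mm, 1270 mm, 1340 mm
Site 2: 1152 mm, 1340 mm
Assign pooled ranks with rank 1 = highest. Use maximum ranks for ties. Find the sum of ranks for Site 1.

16

Sorted (descending): 1340, 1340, 1340, 1270, 1152, 722
The 3 values of 1340 occupy positions 1–3 → each gets rank 3.
Site 1 values → pooled ranks: 722→6, 1340→3, 1270→4, 1340→3
Rank sum = 6 + 3 + 4 + 3 = 16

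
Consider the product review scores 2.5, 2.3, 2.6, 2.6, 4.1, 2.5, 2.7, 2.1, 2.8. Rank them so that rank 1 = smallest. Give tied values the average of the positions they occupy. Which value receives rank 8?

2.8

Sorted (ascending): 2.1, 2.3, 2.5, 2.5, 2.6, 2.6, 2.7, 2.8, 4.1
The 2 values of 2.5 occupy positions 3–4 → average rank (3+4)/2 = 3.5.
The 2 values of 2.6 occupy positions 5–6 → average rank (5+6)/2 = 5.5.
Rank 8 → value 2.8.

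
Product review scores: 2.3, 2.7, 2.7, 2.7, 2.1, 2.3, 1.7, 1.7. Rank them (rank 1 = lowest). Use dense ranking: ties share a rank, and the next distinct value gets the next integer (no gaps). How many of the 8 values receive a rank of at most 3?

5

Sorted (ascending): 1.7, 1.7, 2.1, 2.3, 2.3, 2.7, 2.7, 2.7
The 2 values of 1.7 share dense rank 1.
The 2 values of 2.3 share dense rank 3.
The 3 values of 2.7 share dense rank 4.
Remaining distinct values take the next consecutive integers.
Ranks ≤ 3: {1, 1, 2, 3, 3} → 5 values.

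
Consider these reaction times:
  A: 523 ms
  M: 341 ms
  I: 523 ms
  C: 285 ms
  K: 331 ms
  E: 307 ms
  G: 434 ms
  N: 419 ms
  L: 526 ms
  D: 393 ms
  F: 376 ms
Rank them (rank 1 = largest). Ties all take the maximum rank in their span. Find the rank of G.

4

Sorted (descending): 526, 523, 523, 434, 419, 393, 376, 341, 331, 307, 285
The 2 values of 523 occupy positions 2–3 → each gets rank 3.
G has value 434 ms → rank 4.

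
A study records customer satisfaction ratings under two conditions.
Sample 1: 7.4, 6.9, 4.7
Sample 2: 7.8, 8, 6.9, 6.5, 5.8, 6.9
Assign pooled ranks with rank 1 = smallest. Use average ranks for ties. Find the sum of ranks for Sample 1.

Sorted (ascending): 4.7, 5.8, 6.5, 6.9, 6.9, 6.9, 7.4, 7.8, 8
The 3 values of 6.9 occupy positions 4–6 → average rank 5.
Sample 1 values → pooled ranks: 7.4→7, 6.9→5, 4.7→1
Rank sum = 7 + 5 + 1 = 13

13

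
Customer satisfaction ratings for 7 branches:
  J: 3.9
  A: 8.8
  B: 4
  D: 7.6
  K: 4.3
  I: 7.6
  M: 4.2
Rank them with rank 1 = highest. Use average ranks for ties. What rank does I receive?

Sorted (descending): 8.8, 7.6, 7.6, 4.3, 4.2, 4, 3.9
The 2 values of 7.6 occupy positions 2–3 → average rank (2+3)/2 = 2.5.
I has value 7.6 → rank 2.5.

2.5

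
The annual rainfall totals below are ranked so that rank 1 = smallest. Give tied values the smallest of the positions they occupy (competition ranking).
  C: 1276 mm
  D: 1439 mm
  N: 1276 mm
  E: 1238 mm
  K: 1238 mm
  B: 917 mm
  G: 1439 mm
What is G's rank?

6

Sorted (ascending): 917, 1238, 1238, 1276, 1276, 1439, 1439
The 2 values of 1238 occupy positions 2–3 → each gets rank 2.
The 2 values of 1276 occupy positions 4–5 → each gets rank 4.
The 2 values of 1439 occupy positions 6–7 → each gets rank 6.
G has value 1439 mm → rank 6.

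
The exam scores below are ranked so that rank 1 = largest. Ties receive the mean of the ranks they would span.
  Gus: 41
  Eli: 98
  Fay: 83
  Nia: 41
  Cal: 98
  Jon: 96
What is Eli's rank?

Sorted (descending): 98, 98, 96, 83, 41, 41
The 2 values of 98 occupy positions 1–2 → average rank (1+2)/2 = 1.5.
The 2 values of 41 occupy positions 5–6 → average rank (5+6)/2 = 5.5.
Eli has value 98 → rank 1.5.

1.5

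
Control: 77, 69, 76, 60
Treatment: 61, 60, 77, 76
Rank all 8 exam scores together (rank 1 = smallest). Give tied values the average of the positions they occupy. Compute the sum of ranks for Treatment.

Sorted (ascending): 60, 60, 61, 69, 76, 76, 77, 77
The 2 values of 60 occupy positions 1–2 → average rank (1+2)/2 = 1.5.
The 2 values of 76 occupy positions 5–6 → average rank (5+6)/2 = 5.5.
The 2 values of 77 occupy positions 7–8 → average rank (7+8)/2 = 7.5.
Treatment values → pooled ranks: 61→3, 60→1.5, 77→7.5, 76→5.5
Rank sum = 3 + 1.5 + 7.5 + 5.5 = 17.5

17.5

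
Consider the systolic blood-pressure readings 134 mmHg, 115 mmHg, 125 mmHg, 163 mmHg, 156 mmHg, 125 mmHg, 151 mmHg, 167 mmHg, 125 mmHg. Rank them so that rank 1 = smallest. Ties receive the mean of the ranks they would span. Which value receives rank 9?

167

Sorted (ascending): 115, 125, 125, 125, 134, 151, 156, 163, 167
The 3 values of 125 occupy positions 2–4 → average rank 3.
Rank 9 → value 167.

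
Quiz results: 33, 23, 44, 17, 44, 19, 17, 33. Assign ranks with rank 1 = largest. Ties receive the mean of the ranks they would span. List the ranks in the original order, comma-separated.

3.5, 5, 1.5, 7.5, 1.5, 6, 7.5, 3.5

Sorted (descending): 44, 44, 33, 33, 23, 19, 17, 17
The 2 values of 44 occupy positions 1–2 → average rank (1+2)/2 = 1.5.
The 2 values of 33 occupy positions 3–4 → average rank (3+4)/2 = 3.5.
The 2 values of 17 occupy positions 7–8 → average rank (7+8)/2 = 7.5.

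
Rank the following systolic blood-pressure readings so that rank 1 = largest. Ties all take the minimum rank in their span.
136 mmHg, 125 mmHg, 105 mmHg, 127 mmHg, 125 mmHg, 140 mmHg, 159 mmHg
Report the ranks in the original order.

Sorted (descending): 159, 140, 136, 127, 125, 125, 105
The 2 values of 125 occupy positions 5–6 → each gets rank 5.

3, 5, 7, 4, 5, 2, 1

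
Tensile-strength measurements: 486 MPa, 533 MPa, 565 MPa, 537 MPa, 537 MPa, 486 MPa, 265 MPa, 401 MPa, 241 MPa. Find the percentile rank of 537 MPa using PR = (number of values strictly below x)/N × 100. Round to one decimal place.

66.7

N = 9.
Strictly below 537: 6. Equal to 537: 2.
PR = 6/9 × 100 = 66.7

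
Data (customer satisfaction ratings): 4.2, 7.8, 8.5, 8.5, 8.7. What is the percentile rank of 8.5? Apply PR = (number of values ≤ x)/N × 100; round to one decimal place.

80.0

N = 5.
Strictly below 8.5: 2. Equal to 8.5: 2.
PR = 4/5 × 100 = 80.0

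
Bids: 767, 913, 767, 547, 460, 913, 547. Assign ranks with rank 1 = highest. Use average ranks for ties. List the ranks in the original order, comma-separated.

Sorted (descending): 913, 913, 767, 767, 547, 547, 460
The 2 values of 913 occupy positions 1–2 → average rank (1+2)/2 = 1.5.
The 2 values of 767 occupy positions 3–4 → average rank (3+4)/2 = 3.5.
The 2 values of 547 occupy positions 5–6 → average rank (5+6)/2 = 5.5.

3.5, 1.5, 3.5, 5.5, 7, 1.5, 5.5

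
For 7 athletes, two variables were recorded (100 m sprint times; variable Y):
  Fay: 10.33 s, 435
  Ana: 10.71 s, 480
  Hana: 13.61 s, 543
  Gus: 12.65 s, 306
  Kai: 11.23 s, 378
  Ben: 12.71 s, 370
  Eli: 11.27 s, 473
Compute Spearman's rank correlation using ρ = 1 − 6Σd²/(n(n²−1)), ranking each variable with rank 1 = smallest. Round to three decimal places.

Ranks of variable 1: 1, 2, 7, 5, 3, 6, 4
Ranks of variable 2: 4, 6, 7, 1, 3, 2, 5
d = r₁ − r₂: -3, -4, 0, 4, 0, 4, -1
d²: 9, 16, 0, 16, 0, 16, 1; Σd² = 58
ρ = 1 − 6·58/(7·48) = 1 − 348/336 = -0.036

-0.036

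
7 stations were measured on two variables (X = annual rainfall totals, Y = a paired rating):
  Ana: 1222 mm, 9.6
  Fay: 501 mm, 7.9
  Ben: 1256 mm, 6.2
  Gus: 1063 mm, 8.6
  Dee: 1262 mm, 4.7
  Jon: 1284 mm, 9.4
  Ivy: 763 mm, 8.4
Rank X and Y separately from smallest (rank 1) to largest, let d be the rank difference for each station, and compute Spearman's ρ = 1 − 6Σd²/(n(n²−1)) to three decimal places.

Ranks of variable 1: 4, 1, 5, 3, 6, 7, 2
Ranks of variable 2: 7, 3, 2, 5, 1, 6, 4
d = r₁ − r₂: -3, -2, 3, -2, 5, 1, -2
d²: 9, 4, 9, 4, 25, 1, 4; Σd² = 56
ρ = 1 − 6·56/(7·48) = 1 − 336/336 = 0.000

0.000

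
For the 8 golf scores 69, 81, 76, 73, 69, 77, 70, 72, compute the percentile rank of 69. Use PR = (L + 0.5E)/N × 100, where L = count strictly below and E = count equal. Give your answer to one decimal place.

12.5

N = 8.
Strictly below 69: 0. Equal to 69: 2.
PR = (0 + 0.5·2)/8 × 100 = 12.5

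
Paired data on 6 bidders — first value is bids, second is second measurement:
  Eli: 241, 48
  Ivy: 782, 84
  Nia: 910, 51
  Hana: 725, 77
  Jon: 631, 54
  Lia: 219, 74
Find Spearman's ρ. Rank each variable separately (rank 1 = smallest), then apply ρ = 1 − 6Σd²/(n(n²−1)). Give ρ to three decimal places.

Ranks of variable 1: 2, 5, 6, 4, 3, 1
Ranks of variable 2: 1, 6, 2, 5, 3, 4
d = r₁ − r₂: 1, -1, 4, -1, 0, -3
d²: 1, 1, 16, 1, 0, 9; Σd² = 28
ρ = 1 − 6·28/(6·35) = 1 − 168/210 = 0.200

0.200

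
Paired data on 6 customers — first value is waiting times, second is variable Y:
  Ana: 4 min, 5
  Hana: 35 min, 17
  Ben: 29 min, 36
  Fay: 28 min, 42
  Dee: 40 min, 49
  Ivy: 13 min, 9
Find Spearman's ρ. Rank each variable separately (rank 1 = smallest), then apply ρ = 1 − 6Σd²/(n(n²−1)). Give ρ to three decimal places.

Ranks of variable 1: 1, 5, 4, 3, 6, 2
Ranks of variable 2: 1, 3, 4, 5, 6, 2
d = r₁ − r₂: 0, 2, 0, -2, 0, 0
d²: 0, 4, 0, 4, 0, 0; Σd² = 8
ρ = 1 − 6·8/(6·35) = 1 − 48/210 = 0.771

0.771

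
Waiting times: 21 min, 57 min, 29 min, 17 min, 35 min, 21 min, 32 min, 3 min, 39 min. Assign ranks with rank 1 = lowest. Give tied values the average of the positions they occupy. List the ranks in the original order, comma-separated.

Sorted (ascending): 3, 17, 21, 21, 29, 32, 35, 39, 57
The 2 values of 21 occupy positions 3–4 → average rank (3+4)/2 = 3.5.

3.5, 9, 5, 2, 7, 3.5, 6, 1, 8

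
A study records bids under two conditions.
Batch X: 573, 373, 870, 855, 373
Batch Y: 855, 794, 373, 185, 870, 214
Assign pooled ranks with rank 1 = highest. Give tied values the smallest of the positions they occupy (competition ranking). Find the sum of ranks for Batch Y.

Sorted (descending): 870, 870, 855, 855, 794, 573, 373, 373, 373, 214, 185
The 2 values of 870 occupy positions 1–2 → each gets rank 1.
The 2 values of 855 occupy positions 3–4 → each gets rank 3.
The 3 values of 373 occupy positions 7–9 → each gets rank 7.
Batch Y values → pooled ranks: 855→3, 794→5, 373→7, 185→11, 870→1, 214→10
Rank sum = 3 + 5 + 7 + 11 + 1 + 10 = 37

37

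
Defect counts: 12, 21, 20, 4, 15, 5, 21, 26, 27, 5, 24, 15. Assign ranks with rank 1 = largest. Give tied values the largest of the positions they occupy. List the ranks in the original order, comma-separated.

Sorted (descending): 27, 26, 24, 21, 21, 20, 15, 15, 12, 5, 5, 4
The 2 values of 21 occupy positions 4–5 → each gets rank 5.
The 2 values of 15 occupy positions 7–8 → each gets rank 8.
The 2 values of 5 occupy positions 10–11 → each gets rank 11.

9, 5, 6, 12, 8, 11, 5, 2, 1, 11, 3, 8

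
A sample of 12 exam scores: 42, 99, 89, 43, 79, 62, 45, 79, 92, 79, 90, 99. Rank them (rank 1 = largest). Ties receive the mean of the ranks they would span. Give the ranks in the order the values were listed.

Sorted (descending): 99, 99, 92, 90, 89, 79, 79, 79, 62, 45, 43, 42
The 2 values of 99 occupy positions 1–2 → average rank (1+2)/2 = 1.5.
The 3 values of 79 occupy positions 6–8 → average rank 7.

12, 1.5, 5, 11, 7, 9, 10, 7, 3, 7, 4, 1.5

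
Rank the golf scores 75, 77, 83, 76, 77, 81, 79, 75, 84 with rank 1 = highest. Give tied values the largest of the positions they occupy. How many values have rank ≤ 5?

Sorted (descending): 84, 83, 81, 79, 77, 77, 76, 75, 75
The 2 values of 77 occupy positions 5–6 → each gets rank 6.
The 2 values of 75 occupy positions 8–9 → each gets rank 9.
Ranks ≤ 5: {1, 2, 3, 4} → 4 values.

4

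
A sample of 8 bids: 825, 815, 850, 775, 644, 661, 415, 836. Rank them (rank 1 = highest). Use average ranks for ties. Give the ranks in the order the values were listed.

Sorted (descending): 850, 836, 825, 815, 775, 661, 644, 415
No ties — each value takes its position as its rank.

3, 4, 1, 5, 7, 6, 8, 2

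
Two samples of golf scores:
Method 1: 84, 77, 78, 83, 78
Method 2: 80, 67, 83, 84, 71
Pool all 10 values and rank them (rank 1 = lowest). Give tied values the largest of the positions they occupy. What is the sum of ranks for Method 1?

Sorted (ascending): 67, 71, 77, 78, 78, 80, 83, 83, 84, 84
The 2 values of 78 occupy positions 4–5 → each gets rank 5.
The 2 values of 83 occupy positions 7–8 → each gets rank 8.
The 2 values of 84 occupy positions 9–10 → each gets rank 10.
Method 1 values → pooled ranks: 84→10, 77→3, 78→5, 83→8, 78→5
Rank sum = 10 + 3 + 5 + 8 + 5 = 31

31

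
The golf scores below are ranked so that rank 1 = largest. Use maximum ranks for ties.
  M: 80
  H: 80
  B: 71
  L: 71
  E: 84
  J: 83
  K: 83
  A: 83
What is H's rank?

6

Sorted (descending): 84, 83, 83, 83, 80, 80, 71, 71
The 3 values of 83 occupy positions 2–4 → each gets rank 4.
The 2 values of 80 occupy positions 5–6 → each gets rank 6.
The 2 values of 71 occupy positions 7–8 → each gets rank 8.
H has value 80 → rank 6.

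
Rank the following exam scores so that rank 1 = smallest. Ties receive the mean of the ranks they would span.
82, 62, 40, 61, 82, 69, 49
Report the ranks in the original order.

Sorted (ascending): 40, 49, 61, 62, 69, 82, 82
The 2 values of 82 occupy positions 6–7 → average rank (6+7)/2 = 6.5.

6.5, 4, 1, 3, 6.5, 5, 2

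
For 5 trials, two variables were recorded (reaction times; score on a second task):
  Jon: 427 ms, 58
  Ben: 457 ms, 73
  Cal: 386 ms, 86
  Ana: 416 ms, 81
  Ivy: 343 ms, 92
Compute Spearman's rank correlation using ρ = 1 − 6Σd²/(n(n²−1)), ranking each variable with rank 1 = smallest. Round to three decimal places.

-0.900

Ranks of variable 1: 4, 5, 2, 3, 1
Ranks of variable 2: 1, 2, 4, 3, 5
d = r₁ − r₂: 3, 3, -2, 0, -4
d²: 9, 9, 4, 0, 16; Σd² = 38
ρ = 1 − 6·38/(5·24) = 1 − 228/120 = -0.900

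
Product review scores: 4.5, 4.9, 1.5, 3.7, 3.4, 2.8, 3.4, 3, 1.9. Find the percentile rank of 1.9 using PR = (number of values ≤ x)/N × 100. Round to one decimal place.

22.2

N = 9.
Strictly below 1.9: 1. Equal to 1.9: 1.
PR = 2/9 × 100 = 22.2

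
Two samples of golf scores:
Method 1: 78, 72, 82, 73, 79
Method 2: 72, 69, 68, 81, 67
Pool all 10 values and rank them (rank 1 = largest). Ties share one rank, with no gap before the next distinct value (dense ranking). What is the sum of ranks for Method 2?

32

Sorted (descending): 82, 81, 79, 78, 73, 72, 72, 69, 68, 67
The 2 values of 72 share dense rank 6.
Remaining distinct values take the next consecutive integers.
Method 2 values → pooled ranks: 72→6, 69→7, 68→8, 81→2, 67→9
Rank sum = 6 + 7 + 8 + 2 + 9 = 32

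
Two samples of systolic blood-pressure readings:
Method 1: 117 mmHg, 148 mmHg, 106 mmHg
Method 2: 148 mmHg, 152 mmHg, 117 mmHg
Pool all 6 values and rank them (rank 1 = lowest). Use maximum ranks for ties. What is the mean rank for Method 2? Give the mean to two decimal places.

Sorted (ascending): 106, 117, 117, 148, 148, 152
The 2 values of 117 occupy positions 2–3 → each gets rank 3.
The 2 values of 148 occupy positions 4–5 → each gets rank 5.
Method 2 values → pooled ranks: 148→5, 152→6, 117→3
Mean rank = (5 + 6 + 3) / 3 = 4.67

4.67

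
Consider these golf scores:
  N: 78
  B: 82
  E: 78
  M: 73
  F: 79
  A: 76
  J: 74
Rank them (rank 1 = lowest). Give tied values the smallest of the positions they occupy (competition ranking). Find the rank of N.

Sorted (ascending): 73, 74, 76, 78, 78, 79, 82
The 2 values of 78 occupy positions 4–5 → each gets rank 4.
N has value 78 → rank 4.

4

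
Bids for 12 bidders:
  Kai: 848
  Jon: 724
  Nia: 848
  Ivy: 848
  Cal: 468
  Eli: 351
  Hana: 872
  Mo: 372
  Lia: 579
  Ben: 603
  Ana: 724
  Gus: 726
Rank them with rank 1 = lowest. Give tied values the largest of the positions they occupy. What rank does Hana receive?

Sorted (ascending): 351, 372, 468, 579, 603, 724, 724, 726, 848, 848, 848, 872
The 2 values of 724 occupy positions 6–7 → each gets rank 7.
The 3 values of 848 occupy positions 9–11 → each gets rank 11.
Hana has value 872 → rank 12.

12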